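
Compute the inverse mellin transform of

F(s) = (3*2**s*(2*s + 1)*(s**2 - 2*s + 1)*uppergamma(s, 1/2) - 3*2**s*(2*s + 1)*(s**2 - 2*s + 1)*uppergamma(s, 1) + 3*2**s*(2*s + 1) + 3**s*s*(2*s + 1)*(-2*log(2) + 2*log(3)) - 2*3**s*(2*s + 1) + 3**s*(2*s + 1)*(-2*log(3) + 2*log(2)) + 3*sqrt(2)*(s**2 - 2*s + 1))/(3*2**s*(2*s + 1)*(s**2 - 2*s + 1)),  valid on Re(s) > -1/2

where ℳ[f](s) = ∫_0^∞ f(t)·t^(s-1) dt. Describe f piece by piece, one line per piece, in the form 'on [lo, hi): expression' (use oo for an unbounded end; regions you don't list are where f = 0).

linearity at 1/2, 1 turns ℳ[f](s) into 3 summed integrals
∫ over [0, 1/2) of sqrt(t)·t^(s-1) joins the sum
for t in [1/2, 1): the term is ∫ exp(-t)·t^(s-1)
[1, 3/2) adds the kernel integral of log(t)/t

on [0, 1/2): sqrt(t)
on [1/2, 1): exp(-t)
on [1, 3/2): log(t)/t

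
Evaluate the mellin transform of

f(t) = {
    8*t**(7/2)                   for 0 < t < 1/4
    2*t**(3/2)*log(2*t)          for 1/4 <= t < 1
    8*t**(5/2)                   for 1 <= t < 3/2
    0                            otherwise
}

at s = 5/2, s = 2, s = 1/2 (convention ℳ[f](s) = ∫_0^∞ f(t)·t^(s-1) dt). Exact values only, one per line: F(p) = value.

the shared t-power comes off first: 8*t**3 on [0, 1/4); 2*t*log(2*t) on [1/4, 1); 8*t**2 on [1, 3/2)
back out the common scale on t: t**3 on [0, 1/2); t*log(t) on [1/2, 2); 2*t**2 on [2, 3)
the shared t-power comes off first: t**2 on [0, 1/2); log(t) on [1/2, 2); 2*t on [2, 3)
f breaks at 1/4, 1 into 3 integrals to sum
∫ over [0, 1/4) of 8*t**(7/2)·t^(s-1) joins the sum
∫ over [1/4, 1) of 2*t**(3/2)*log(2*t)·t^(s-1) joins the sum
∫ 8*t**(5/2)·t^(s-1) over [1, 3/2)

F(5/2) = 257*log(2)/512 + 320281/30720
F(2) = -1204015/620928 + 129*log(2)/224 + 9*sqrt(6)/2
F(1/2) = 17*log(2)/16 + 2255/384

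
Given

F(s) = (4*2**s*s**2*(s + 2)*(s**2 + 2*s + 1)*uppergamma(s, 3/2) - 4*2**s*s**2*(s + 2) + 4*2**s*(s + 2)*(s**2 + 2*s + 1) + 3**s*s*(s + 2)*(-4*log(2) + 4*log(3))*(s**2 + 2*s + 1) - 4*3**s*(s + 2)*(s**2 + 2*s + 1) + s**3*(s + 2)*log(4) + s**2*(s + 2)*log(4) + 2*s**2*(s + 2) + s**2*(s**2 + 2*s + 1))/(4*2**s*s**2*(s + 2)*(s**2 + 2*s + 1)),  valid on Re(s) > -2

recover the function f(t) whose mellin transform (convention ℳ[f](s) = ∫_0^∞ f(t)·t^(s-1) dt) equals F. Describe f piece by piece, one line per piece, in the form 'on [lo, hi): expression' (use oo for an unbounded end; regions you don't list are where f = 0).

slice at 1/2, 1, 3/2, transform all 4 pieces, and sum them
∫ t**2·t^(s-1) over [0, 1/2)
∫ t*log(t)·t^(s-1) over [1/2, 1)
on [1, 3/2): add ∫ log(t)·t^(s-1) dt
∫ over [3/2, ∞) of exp(-t)·t^(s-1) joins the sum

on [0, 1/2): t**2
on [1/2, 1): t*log(t)
on [1, 3/2): log(t)
on [3/2, oo): exp(-t)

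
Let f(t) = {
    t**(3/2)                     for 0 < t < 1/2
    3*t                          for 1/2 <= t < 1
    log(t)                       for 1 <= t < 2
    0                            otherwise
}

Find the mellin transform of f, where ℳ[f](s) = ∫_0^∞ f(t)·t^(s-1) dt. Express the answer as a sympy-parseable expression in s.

split f at 1/2, 1: ℳ[f](s) collects 3 kernel integrals
over [0, 1/2), the kernel integral of t**(3/2) enters the sum
∫ 3*t·t^(s-1) over [1/2, 1)
on [1, 2) integrate f = log(t) against the kernel

(-2*2**(2*s)*(s + 1)*(2*s + 3) + 6*2**s*s**2*(2*s + 3) + 2*2**s*(s + 1)*(2*s + 3) + 4**s*s*(s + 1)*(2*s + 3)*log(4) + sqrt(2)*s**2*(s + 1) - 3*s**2*(2*s + 3))/(2*2**s*s**2*(s + 1)*(2*s + 3))
  Re(s) > -3/2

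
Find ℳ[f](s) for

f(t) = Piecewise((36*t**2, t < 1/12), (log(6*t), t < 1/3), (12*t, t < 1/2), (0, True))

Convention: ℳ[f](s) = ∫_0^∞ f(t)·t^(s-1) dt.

(-16*2**(2*s)*s**2*(s + 2) + 4*2**(2*s)*s*(s + 1)*(s + 2)*log(2) - 4*2**(2*s)*(s + 1)*(s + 2) + 24*6**s*s**2*(s + 2) + s**2*(s + 1) + 4*s*(s + 1)*(s + 2)*log(2) + 4*(s + 1)*(s + 2))/(4*12**s*s**2*(s + 1)*(s + 2))
  Re(s) > -2

undo the common scale on t: 4*t**2 on [0, 1/4); log(2*t) on [1/4, 1); 4*t on [1, 3/2)
peel off the common scale on t: t**2 on [0, 1/2); log(t) on [1/2, 2); 2*t on [2, 3)
integrate the 3 segments split at 1/12, 1/3, then add the results
piece [0, 1/12): integrate 36*t**2 against the kernel
on [1/12, 1/3) integrate f = log(6*t) against the kernel
on [1/3, 1/2): add ∫ 12*t·t^(s-1) dt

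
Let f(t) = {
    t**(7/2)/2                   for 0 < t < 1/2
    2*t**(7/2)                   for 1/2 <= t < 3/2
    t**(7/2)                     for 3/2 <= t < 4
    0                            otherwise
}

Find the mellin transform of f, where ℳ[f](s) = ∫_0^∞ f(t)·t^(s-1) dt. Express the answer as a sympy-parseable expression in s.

along the cuts 1/2, 3/2, ℳ[f](s) splits into 3 integrals
[0, 1/2) adds the kernel integral of t**(7/2)/2
on [1/2, 3/2): add ∫ 2*t**(7/2)·t^(s-1) dt
between 3/2 and 4 the integrand is t**(7/2)·t^(s-1)

(4096*2**(3*s) + 54*3**s*sqrt(6) - 3*sqrt(2))/(16*2**s*(2*s + 7))
  Re(s) > -7/2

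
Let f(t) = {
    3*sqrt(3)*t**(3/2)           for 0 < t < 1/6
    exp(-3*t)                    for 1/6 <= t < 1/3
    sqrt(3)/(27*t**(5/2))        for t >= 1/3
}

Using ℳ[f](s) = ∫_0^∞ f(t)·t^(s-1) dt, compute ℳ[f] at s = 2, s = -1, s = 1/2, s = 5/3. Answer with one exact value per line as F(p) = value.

peel off the common scale on t: t**(3/2) on [0, 1/2); exp(-t) on [1/2, 1); t**(-5/2) on [1, ∞)
treat the 3 regions marked off by 1/6, 1/3 separately and sum
for t in [0, 1/6): the term is ∫ 3*sqrt(3)*t**(3/2)·t^(s-1)
piece [1/6, 1/3): integrate exp(-3*t) against the kernel
piece [1/3, ∞): integrate sqrt(3)/(27*t**(5/2)) against the kernel

F(2) = -2*exp(-1)/9 + sqrt(2)/504 + exp(-1/2)/6 + 2/9
F(-1) = -3*expint(2, 1) + 6/7 + 6*expint(2, 1/2) + 3*sqrt(2)
F(1/2) = sqrt(3)*(-8*sqrt(pi)*erfc(1) + 8*sqrt(pi)*erfc(sqrt(2)/2) + 5)/24
F(5/3) = 3**(1/3)*(-760*uppergamma(5/3, 1) + 15*2**(5/6) + 760*uppergamma(5/3, 1/2) + 912)/6840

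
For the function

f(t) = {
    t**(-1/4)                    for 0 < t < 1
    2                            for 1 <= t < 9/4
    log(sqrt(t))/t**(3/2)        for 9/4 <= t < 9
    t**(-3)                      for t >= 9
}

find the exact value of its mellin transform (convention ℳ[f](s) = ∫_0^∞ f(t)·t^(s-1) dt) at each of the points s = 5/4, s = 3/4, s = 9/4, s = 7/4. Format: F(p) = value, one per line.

F(5/4) = -1508*sqrt(3)/567 - 4*sqrt(3)*log(3)/3 - 4*sqrt(6)*log(2)/3 - 3/5 + 4*sqrt(6)*log(3)/3 + 67*sqrt(6)/15
F(3/4) = -2/3 - 8*sqrt(6)*log(2)/27 - 4*sqrt(3)*log(3)/27 - 212*sqrt(3)/2187 + 8*sqrt(6)*log(3)/27 + 178*sqrt(6)/81
F(9/4) = -68*sqrt(3)/27 - 7/18 + log(2**(sqrt(6))*3**(-sqrt(6) + 4*sqrt(3))) + 35*sqrt(6)/12
F(7/4) = -1076*sqrt(3)/135 - 10/21 + log(2**(2*sqrt(6))*3**(-2*sqrt(6) + 4*sqrt(3))) + 83*sqrt(6)/14

remove the shared t-power first: t**(3/4) on [0, 1); 2*t on [1, 9/4); log(sqrt(t))/sqrt(t) on [9/4, 9); …
reversing the power substitution: t**(3/2) on [0, 1); 2*t**2 on [1, 3/2); log(t)/t on [3/2, 3); …
summing 4 kernel integrals split by 1, 9/4, 9 yields ℳ[f](s)
piece [0, 1): integrate t**(-1/4) against the kernel
on [1, 9/4) integrate f = 2 against the kernel
over [9/4, 9), the kernel integral of log(sqrt(t))/t**(3/2) enters the sum
the [9, ∞) slice contributes ∫ t**(-3)·t^(s-1) dt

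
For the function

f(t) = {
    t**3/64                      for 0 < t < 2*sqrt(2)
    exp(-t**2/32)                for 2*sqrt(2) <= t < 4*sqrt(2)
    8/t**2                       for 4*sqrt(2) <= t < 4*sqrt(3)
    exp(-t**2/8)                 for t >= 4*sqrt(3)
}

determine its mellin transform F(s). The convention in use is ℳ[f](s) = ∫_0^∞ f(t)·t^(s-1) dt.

the common scale on t comes off first: t**3/8 on [0, sqrt(2)); exp(-t**2/8) on [sqrt(2), 2*sqrt(2)); 2/t**2 on [2*sqrt(2), 2*sqrt(3)); …
strip the common scale on t: t**3 on [0, sqrt(2)/2); exp(-t**2/2) on [sqrt(2)/2, sqrt(2)); 1/(2*t**2) on [sqrt(2), sqrt(3)); …
back out the power substitution: t**(3/2) on [0, 1/2); exp(-t/2) on [1/2, 2); 1/(2*t) on [2, 3); …
integrate the 4 segments split at 2*sqrt(2), 4*sqrt(2), 4*sqrt(3), then add the results
∫ t**3/64·t^(s-1) over [0, 2*sqrt(2))
the [2*sqrt(2), 4*sqrt(2)) slice contributes ∫ exp(-t**2/32)·t^(s-1) dt
on [4*sqrt(2), 4*sqrt(3)) integrate f = 8/t**2 against the kernel
for t in [4*sqrt(3), ∞): the term is ∫ exp(-t**2/8)·t^(s-1)

2**(2*s)*(sqrt(3)/6)**s*(-6*2**s*6**(s/2)*(s - 2)*(s + 3)*uppergamma(s/2, 1) + 6*6**(s/2)*(s - 2)*(s + 3)*uppergamma(s/2, 6) + 3*sqrt(2)*6**(s/2)*(s - 2) + 2*6**s*(s + 3) + 6*(2*sqrt(6))**s*(s - 2)*(s + 3)*uppergamma(s/2, 1/4) - 3*(2*sqrt(6))**s*(s + 3))/(12*(s - 2)*(s + 3))
  Re(s) > -3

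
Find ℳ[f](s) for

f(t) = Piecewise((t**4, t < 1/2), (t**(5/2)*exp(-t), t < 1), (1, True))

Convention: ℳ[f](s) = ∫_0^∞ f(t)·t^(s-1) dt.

(s**2*uppergamma(s + 5/2, 1/2) - s**2*uppergamma(s + 5/2, 1) + 4*s*uppergamma(s + 5/2, 1/2) - 4*s*uppergamma(s + 5/2, 1) - s - 4 + s/(16*2**s))/(s*(s + 4))
  -4 < Re(s) < 0

reversing the shared t-power: t**(7/2) on [0, 1/2); t**2*exp(-t) on [1/2, 1); 1/sqrt(t) on [1, ∞)
remove the shared t-power first: t**(3/2) on [0, 1/2); exp(-t) on [1/2, 1); t**(-5/2) on [1, ∞)
slice at 1/2, 1, transform all 3 pieces, and sum them
∫ over [0, 1/2) of t**4·t^(s-1) joins the sum
for t in [1/2, 1): the term is ∫ t**(5/2)*exp(-t)·t^(s-1)
piece [1, ∞): integrate 1 against the kernel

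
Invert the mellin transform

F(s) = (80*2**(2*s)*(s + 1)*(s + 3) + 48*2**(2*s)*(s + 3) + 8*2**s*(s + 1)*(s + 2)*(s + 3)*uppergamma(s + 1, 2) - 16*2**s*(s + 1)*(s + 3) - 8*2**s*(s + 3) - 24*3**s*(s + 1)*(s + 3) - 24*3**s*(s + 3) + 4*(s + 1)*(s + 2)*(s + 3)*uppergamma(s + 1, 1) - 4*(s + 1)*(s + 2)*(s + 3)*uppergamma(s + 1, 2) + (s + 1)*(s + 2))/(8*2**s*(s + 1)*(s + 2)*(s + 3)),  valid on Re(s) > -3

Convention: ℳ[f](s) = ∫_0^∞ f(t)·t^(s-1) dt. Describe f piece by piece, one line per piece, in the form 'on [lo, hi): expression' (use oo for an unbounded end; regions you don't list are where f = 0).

on [0, 1/2): t**3
on [1/2, 1): t*exp(-2*t)
on [1, 3/2): t*(t + 1)
on [3/2, 2): t*(t + 3)
on [2, oo): t*exp(-t)

the shared t-power comes off first: t**2 on [0, 1/2); exp(-2*t) on [1/2, 1); t + 1 on [1, 3/2); …
summing 5 kernel integrals split by 1/2, 1, 3/2, 2 yields ℳ[f](s)
∫ over [0, 1/2) of t**3·t^(s-1) joins the sum
piece [1/2, 1): integrate t*exp(-2*t) against the kernel
segment [1, 3/2) carries t*(t + 1); integrate it
segment 3/2 to 2 holds t*(t + 3); add its integral
∫ over [2, ∞) of t*exp(-t)·t^(s-1) joins the sum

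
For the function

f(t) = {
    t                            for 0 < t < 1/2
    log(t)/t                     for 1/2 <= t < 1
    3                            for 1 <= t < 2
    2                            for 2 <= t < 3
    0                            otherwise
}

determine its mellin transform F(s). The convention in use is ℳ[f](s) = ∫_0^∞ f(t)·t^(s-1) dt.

(2*2**(2*s)*(s + 1)*(s**2 - 2*s + 1) - 2*2**s*s*(s + 1) - 6*2**s*(s + 1)*(s**2 - 2*s + 1) + 4*6**s*(s + 1)*(s**2 - 2*s + 1) + 4*s**2*(s + 1)*log(2) - 4*s*(s + 1)*log(2) + 4*s*(s + 1) + s*(s**2 - 2*s + 1))/(2*2**s*s*(s + 1)*(s**2 - 2*s + 1))
  Re(s) > -1

slice at 1/2, 1, 2, transform all 4 pieces, and sum them
on [0, 1/2): add ∫ t·t^(s-1) dt
on [1/2, 1): add ∫ log(t)/t·t^(s-1) dt
∫ 3·t^(s-1) over [1, 2)
∫ 2·t^(s-1) over [2, 3)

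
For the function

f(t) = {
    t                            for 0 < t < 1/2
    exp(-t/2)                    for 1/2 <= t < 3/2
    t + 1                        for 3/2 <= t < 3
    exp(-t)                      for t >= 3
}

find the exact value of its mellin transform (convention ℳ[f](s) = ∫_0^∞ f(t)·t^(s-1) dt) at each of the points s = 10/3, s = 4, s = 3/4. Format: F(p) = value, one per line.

F(10/3) = 2**(2/3)*(-8320*2**(2/3)*uppergamma(10/3, 3/4) - 2268*3**(1/3) + 15 + 1040*2**(1/3)*uppergamma(10/3, 3) + 8320*2**(2/3)*uppergamma(10/3, 1/4) + 27864*6**(1/3))/2080
F(4) = -807*exp(-3/4)/4 + 78*exp(-3) + 21143/320 + 493*exp(-1/4)/4
F(3/4) = -23*2**(1/4)*3**(3/4)/21 - 2**(3/4)*uppergamma(3/4, 3/4) + uppergamma(3/4, 3) + 2**(1/4)/7 + 2**(3/4)*uppergamma(3/4, 1/4) + 64*3**(3/4)/21

along the cuts 1/2, 3/2, 3, ℳ[f](s) splits into 4 integrals
[0, 1/2) adds the kernel integral of t
∫ exp(-t/2)·t^(s-1) over [1/2, 3/2)
∫ over [3/2, 3) of (t + 1)·t^(s-1) joins the sum
the [3, ∞) slice contributes ∫ exp(-t)·t^(s-1) dt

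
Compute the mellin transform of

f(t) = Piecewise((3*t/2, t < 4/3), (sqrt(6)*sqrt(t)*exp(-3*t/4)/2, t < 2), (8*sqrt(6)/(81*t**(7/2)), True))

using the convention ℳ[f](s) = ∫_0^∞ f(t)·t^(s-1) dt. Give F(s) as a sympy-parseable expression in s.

remove the common scale on t first: t on [0, 2); sqrt(t)*exp(-t/2) on [2, 3); t**(-7/2) on [3, ∞)
remove the shared t-power first: sqrt(t) on [0, 2); exp(-t/2) on [2, 3); t**(-4) on [3, ∞)
the 3 pieces separated at 4/3, 2 each add one integral
on [0, 4/3): add ∫ 3*t/2·t^(s-1) dt
[4/3, 2) adds the kernel integral of sqrt(6)*sqrt(t)*exp(-3*t/4)/2
over [2, ∞), the kernel integral of 8*sqrt(6)/(81*t**(7/2)) enters the sum

(2/3)**s*(2*2**s*(2*s - 7) + 2**(s + 1/2)*(s + 1)*(2*s - 7)*uppergamma(s + 1/2, 1) - 2**(s + 1/2)*(s + 1)*(2*s - 7)*uppergamma(s + 1/2, 3/2) - 2*3**(s + 1/2)*(s + 1)/81)/((s + 1)*(2*s - 7))
  -1 < Re(s) < 7/2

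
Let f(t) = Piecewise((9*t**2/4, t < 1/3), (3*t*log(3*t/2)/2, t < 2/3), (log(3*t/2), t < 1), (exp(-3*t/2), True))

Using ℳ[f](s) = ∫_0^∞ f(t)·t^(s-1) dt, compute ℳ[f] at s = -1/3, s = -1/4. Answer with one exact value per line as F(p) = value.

F(-1/3) = 3**(1/3)*(-120*3**(2/3) + log(2**(30 + 40*3**(2/3))/3**(40*3**(2/3))) + 20*2**(2/3)*uppergamma(-1/3, 3/2) + 51 + 135*2**(2/3))/40
F(-1/4) = 3**(1/4)*(-672*3**(3/4) + log(2**(84 + 168*3**(3/4))/3**(168*3**(3/4))) + 63*2**(3/4)*uppergamma(-1/4, 3/2) + 130 + 896*2**(3/4))/126

invert the common scale on t to get t**2/4 on [0, 1); t*log(t/2)/2 on [1, 2); log(t/2) on [2, 3); …
strip the common scale on t: t**2 on [0, 1/2); t*log(t) on [1/2, 1); log(t) on [1, 3/2); …
decompose at 1/3, 2/3, 1; ℳ[f](s) sums the 4 pieces' integrals
on [0, 1/3): add ∫ 9*t**2/4·t^(s-1) dt
∫ 3*t*log(3*t/2)/2·t^(s-1) over [1/3, 2/3)
∫ log(3*t/2)·t^(s-1) over [2/3, 1)
on [1, ∞) integrate f = exp(-3*t/2) against the kernel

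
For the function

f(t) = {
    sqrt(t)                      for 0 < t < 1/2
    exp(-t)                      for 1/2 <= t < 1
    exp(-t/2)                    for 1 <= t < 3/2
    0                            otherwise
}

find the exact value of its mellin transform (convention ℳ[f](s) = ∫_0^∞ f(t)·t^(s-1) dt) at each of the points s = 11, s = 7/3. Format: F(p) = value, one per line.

F(11) = -8055338729409*exp(-3/4)/512 - 9864101*exp(-1) + sqrt(2)/47104 + 12553134696189*exp(-1/2)/1024
F(7/3) = -4*2**(1/3)*uppergamma(7/3, 3/4) - uppergamma(7/3, 1) + 3*2**(1/6)/68 + uppergamma(7/3, 1/2) + 4*2**(1/3)*uppergamma(7/3, 1/2)

slice at 1/2, 1, transform all 3 pieces, and sum them
segment 0 to 1/2 holds sqrt(t); add its integral
between 1/2 and 1 the integrand is exp(-t)·t^(s-1)
segment [1, 3/2) carries exp(-t/2); integrate it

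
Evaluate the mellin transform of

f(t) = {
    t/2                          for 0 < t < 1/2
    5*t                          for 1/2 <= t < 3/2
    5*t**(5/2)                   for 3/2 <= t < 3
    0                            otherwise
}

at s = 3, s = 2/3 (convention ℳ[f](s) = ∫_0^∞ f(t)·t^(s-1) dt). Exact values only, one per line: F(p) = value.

F(3) = -1215*sqrt(6)/352 + 801/128 + 2430*sqrt(3)/11
F(2/3) = -405*2**(5/6)*3**(1/6)/152 - 27*2**(1/3)/40 + 9*2**(1/3)*3**(2/3)/4 + 810*3**(1/6)/19

cuts at 1/2, 3/2: linearity sums the 3 kernel integrals
piece [0, 1/2): integrate t/2 against the kernel
∫ over [1/2, 3/2) of 5*t·t^(s-1) joins the sum
on [3/2, 3): add ∫ 5*t**(5/2)·t^(s-1) dt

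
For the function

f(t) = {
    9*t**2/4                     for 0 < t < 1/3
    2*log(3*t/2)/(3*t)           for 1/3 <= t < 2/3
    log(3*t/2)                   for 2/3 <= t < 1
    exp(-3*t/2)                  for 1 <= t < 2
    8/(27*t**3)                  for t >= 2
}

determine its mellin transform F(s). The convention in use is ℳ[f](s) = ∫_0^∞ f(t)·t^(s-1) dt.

undo the common scale on t: t**2 on [0, 1/2); log(t)/t on [1/2, 1); log(t) on [1, 3/2); …
decompose at 1/3, 2/3, 1, 2; ℳ[f](s) sums the 5 pieces' integrals
the [0, 1/3) slice contributes ∫ 9*t**2/4·t^(s-1) dt
segment [1/3, 2/3) carries 2*log(3*t/2)/(3*t); integrate it
piece [2/3, 1): integrate log(3*t/2) against the kernel
between 1 and 2 the integrand is exp(-3*t/2)·t^(s-1)
on [2, ∞): add ∫ 8/(27*t**3)·t^(s-1) dt

(108*2**s*s**2*(s - 3)*(s + 2)*(s**2 - 2*s + 1)*uppergamma(s, 3/2) - 108*2**s*s**2*(s - 3)*(s + 2)*(s**2 - 2*s + 1)*uppergamma(s, 3) - 108*2**s*s**2*(s - 3)*(s + 2) + 108*2**s*(s - 3)*(s + 2)*(s**2 - 2*s + 1) - 108*3**s*s*(s - 3)*(s + 2)*(s**2 - 2*s + 1)*log(2) + 108*3**s*s*(s - 3)*(s + 2)*(s**2 - 2*s + 1)*log(3) - 108*3**s*(s - 3)*(s + 2)*(s**2 - 2*s + 1) - 4*6**s*s**2*(s + 2)*(s**2 - 2*s + 1) + 216*s**3*(s - 3)*(s + 2)*log(2) - 216*s**2*(s - 3)*(s + 2)*log(2) + 216*s**2*(s - 3)*(s + 2) + 27*s**2*(s - 3)*(s**2 - 2*s + 1))/(108*3**s*s**2*(s - 3)*(s + 2)*(s**2 - 2*s + 1))
  -2 < Re(s) < 3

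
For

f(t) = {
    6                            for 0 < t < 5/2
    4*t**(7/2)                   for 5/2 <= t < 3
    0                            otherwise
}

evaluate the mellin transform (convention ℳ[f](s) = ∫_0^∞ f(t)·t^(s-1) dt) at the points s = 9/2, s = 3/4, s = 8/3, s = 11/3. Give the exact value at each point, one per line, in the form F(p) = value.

treat the 2 regions marked off by 5/2 separately and sum
the [0, 5/2) slice contributes ∫ 6·t^(s-1) dt
between 5/2 and 3 the integrand is 4*t**(7/2)·t^(s-1)

F(9/2) = 625*sqrt(10)/24 + 1288991/512
F(3/4) = -625*2**(3/4)*5**(1/4)/34 + 4*2**(1/4)*5**(3/4) + 1296*3**(1/4)/17
F(8/3) = -46875*2**(5/6)*5**(1/6)/592 + 225*2**(1/3)*5**(2/3)/32 + 17496*3**(1/6)/37
F(11/3) = -234375*2**(5/6)*5**(1/6)/1376 + 1125*2**(1/3)*5**(2/3)/88 + 52488*3**(1/6)/43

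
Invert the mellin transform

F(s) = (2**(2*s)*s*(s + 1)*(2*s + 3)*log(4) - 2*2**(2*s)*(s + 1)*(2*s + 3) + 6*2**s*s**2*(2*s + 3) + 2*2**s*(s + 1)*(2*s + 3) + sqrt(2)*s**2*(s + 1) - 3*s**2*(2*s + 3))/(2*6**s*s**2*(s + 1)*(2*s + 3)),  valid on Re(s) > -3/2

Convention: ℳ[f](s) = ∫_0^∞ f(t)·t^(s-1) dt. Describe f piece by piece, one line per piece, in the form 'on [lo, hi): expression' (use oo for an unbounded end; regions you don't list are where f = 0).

on [0, 1/6): 3*sqrt(3)*t**(3/2)
on [1/6, 1/3): 9*t
on [1/3, 2/3): log(3*t)

the common scale on t comes off first: t**(3/2) on [0, 1/2); 3*t on [1/2, 1); log(t) on [1, 2)
summing 3 kernel integrals split by 1/6, 1/3 yields ℳ[f](s)
∫ over [0, 1/6) of 3*sqrt(3)*t**(3/2)·t^(s-1) joins the sum
piece [1/6, 1/3): integrate 9*t against the kernel
between 1/3 and 2/3 the integrand is log(3*t)·t^(s-1)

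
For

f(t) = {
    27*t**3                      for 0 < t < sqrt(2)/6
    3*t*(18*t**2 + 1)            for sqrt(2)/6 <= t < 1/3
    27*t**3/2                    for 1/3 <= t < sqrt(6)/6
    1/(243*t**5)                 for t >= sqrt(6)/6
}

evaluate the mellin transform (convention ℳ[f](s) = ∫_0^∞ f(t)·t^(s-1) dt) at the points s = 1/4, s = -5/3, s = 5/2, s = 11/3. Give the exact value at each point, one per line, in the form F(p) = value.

F(1/4) = 2**(3/8)*3**(3/4)*(-31806 + 9775*3**(5/8) + 42066*2**(5/8))/200070
F(-5/3) = -9*3**(2/3)/8 + 437*6**(1/3)/240 + 27*18**(1/3)/8
F(5/2) = 2**(1/4)*sqrt(3)*(-2610 + 5299*3**(3/4) + 7740*2**(3/4))/748440
F(11/3) = 2**(2/3)*3**(1/3)*(-162 + 984*2**(1/3) + 1687*3**(1/3))/362880

invert the common scale on t to get t**3 on [0, sqrt(2)/2); t*(2*t**2 + 1) on [sqrt(2)/2, 1); t**3/2 on [1, sqrt(6)/2); …
peel off the shared t-power: t**2 on [0, sqrt(2)/2); 2*t**2 + 1 on [sqrt(2)/2, 1); t**2/2 on [1, sqrt(6)/2); …
invert the power substitution to get t on [0, 1/2); 2*t + 1 on [1/2, 1); t/2 on [1, 3/2); …
linearity at sqrt(2)/6, 1/3, sqrt(6)/6 turns ℳ[f](s) into 4 summed integrals
segment 0 to sqrt(2)/6 holds 27*t**3; add its integral
on [sqrt(2)/6, 1/3): add ∫ 3*t*(18*t**2 + 1)·t^(s-1) dt
segment 1/3 to sqrt(6)/6 holds 27*t**3/2; add its integral
on [sqrt(6)/6, ∞): add ∫ 1/(243*t**5)·t^(s-1) dt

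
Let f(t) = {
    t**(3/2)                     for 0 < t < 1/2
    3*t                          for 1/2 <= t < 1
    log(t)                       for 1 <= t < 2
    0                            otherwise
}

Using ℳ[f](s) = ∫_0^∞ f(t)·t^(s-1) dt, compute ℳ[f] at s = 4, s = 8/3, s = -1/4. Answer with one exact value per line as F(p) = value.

F(4) = -57/160 + sqrt(2)/352 + 4*log(2)
F(8/3) = -9*2**(2/3)/16 - 9*2**(1/3)/176 + 3*2**(5/6)/400 + 675/704 + 3*2**(2/3)*log(2)/2
F(-1/4) = -39*2**(3/4)/5 - 2*2**(1/4) - log(2**(2*2**(3/4))) + 20

f breaks at 1/2, 1 into 3 integrals to sum
piece [0, 1/2): integrate t**(3/2) against the kernel
[1/2, 1) adds the kernel integral of 3*t
between 1 and 2 the integrand is log(t)·t^(s-1)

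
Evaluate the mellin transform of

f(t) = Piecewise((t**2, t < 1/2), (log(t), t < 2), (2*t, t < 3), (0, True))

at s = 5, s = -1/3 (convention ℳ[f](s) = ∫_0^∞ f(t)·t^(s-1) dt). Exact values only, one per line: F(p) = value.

F(5) = 205*log(2)/32 + 14810143/67200
F(-1/3) = 3*2**(1/3)*(-50*2**(1/3) - log(2**(10*2**(1/3) + 20)) + 10*6**(2/3) + 61)/20

f breaks at 1/2, 2 into 3 integrals to sum
on [0, 1/2) integrate f = t**2 against the kernel
on [1/2, 2) integrate f = log(t) against the kernel
segment [2, 3) carries 2*t; integrate it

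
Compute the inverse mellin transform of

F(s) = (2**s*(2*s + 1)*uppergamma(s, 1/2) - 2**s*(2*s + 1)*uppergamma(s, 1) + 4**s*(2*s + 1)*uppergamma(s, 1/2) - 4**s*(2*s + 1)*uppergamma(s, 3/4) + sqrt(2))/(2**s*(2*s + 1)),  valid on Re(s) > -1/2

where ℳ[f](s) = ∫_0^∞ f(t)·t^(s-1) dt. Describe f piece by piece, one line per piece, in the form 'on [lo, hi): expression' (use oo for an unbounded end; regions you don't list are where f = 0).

on [0, 1/2): sqrt(t)
on [1/2, 1): exp(-t)
on [1, 3/2): exp(-t/2)

treat the 3 regions marked off by 1/2, 1 separately and sum
piece [0, 1/2): integrate sqrt(t) against the kernel
segment 1/2 to 1 holds exp(-t); add its integral
for t in [1, 3/2): the term is ∫ exp(-t/2)·t^(s-1)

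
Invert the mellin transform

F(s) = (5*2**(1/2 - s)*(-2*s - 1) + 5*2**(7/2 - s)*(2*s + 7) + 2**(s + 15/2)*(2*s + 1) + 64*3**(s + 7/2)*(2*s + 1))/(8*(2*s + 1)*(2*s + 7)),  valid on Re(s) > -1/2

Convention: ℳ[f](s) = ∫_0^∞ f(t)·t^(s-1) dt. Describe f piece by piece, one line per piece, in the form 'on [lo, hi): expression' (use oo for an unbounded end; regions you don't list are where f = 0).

on [0, 1/2): 5*sqrt(t)
on [1/2, 2): 5*t**(7/2)
on [2, 3): 4*t**(7/2)

decompose at 1/2, 2; ℳ[f](s) sums the 3 pieces' integrals
between 0 and 1/2 the integrand is 5*sqrt(t)·t^(s-1)
piece [1/2, 2): integrate 5*t**(7/2) against the kernel
over [2, 3), the kernel integral of 4*t**(7/2) enters the sum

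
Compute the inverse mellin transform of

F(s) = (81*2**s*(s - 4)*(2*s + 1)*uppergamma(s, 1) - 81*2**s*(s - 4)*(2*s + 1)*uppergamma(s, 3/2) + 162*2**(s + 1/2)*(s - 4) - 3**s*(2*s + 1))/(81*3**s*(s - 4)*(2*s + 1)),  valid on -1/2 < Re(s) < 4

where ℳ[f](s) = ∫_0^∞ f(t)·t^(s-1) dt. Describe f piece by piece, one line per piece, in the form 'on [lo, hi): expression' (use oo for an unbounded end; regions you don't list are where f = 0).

the common scale on t comes off first: sqrt(2)*sqrt(t) on [0, 1); exp(-t) on [1, 3/2); 1/(16*t**4) on [3/2, ∞)
undo the common scale on t: sqrt(t) on [0, 2); exp(-t/2) on [2, 3); t**(-4) on [3, ∞)
cuts at 2/3, 1: linearity sums the 3 kernel integrals
the [0, 2/3) slice contributes ∫ sqrt(3)*sqrt(t)·t^(s-1) dt
segment [2/3, 1) carries exp(-3*t/2); integrate it
segment 1 to ∞ holds 1/(81*t**4); add its integral

on [0, 2/3): sqrt(3)*sqrt(t)
on [2/3, 1): exp(-3*t/2)
on [1, oo): 1/(81*t**4)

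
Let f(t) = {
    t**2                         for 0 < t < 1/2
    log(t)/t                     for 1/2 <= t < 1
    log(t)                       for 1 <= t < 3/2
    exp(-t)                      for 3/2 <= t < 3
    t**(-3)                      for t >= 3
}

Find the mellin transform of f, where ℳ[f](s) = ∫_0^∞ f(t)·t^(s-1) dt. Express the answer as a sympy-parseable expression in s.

(108*2**s*s**2*(s - 3)*(s + 2)*(s**2 - 2*s + 1)*uppergamma(s, 3/2) - 108*2**s*s**2*(s - 3)*(s + 2)*(s**2 - 2*s + 1)*uppergamma(s, 3) - 108*2**s*s**2*(s - 3)*(s + 2) + 108*2**s*(s - 3)*(s + 2)*(s**2 - 2*s + 1) - 108*3**s*s*(s - 3)*(s + 2)*(s**2 - 2*s + 1)*log(2) + 108*3**s*s*(s - 3)*(s + 2)*(s**2 - 2*s + 1)*log(3) - 108*3**s*(s - 3)*(s + 2)*(s**2 - 2*s + 1) - 4*6**s*s**2*(s + 2)*(s**2 - 2*s + 1) + 216*s**3*(s - 3)*(s + 2)*log(2) - 216*s**2*(s - 3)*(s + 2)*log(2) + 216*s**2*(s - 3)*(s + 2) + 27*s**2*(s - 3)*(s**2 - 2*s + 1))/(108*2**s*s**2*(s - 3)*(s + 2)*(s**2 - 2*s + 1))
  -2 < Re(s) < 3

f breaks at 1/2, 1, 3/2, 3 into 5 integrals to sum
piece [0, 1/2): integrate t**2 against the kernel
on [1/2, 1): add ∫ log(t)/t·t^(s-1) dt
piece [1, 3/2): integrate log(t) against the kernel
the [3/2, 3) slice contributes ∫ exp(-t)·t^(s-1) dt
piece [3, ∞): integrate t**(-3) against the kernel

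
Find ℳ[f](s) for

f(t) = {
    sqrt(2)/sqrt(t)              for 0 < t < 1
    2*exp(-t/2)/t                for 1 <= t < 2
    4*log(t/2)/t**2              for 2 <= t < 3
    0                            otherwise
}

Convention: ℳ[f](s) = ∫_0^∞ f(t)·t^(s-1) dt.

(9*2**s*(2*s - 1)*(-2*s + (s - 1)**2 + 3)*uppergamma(s - 1, 1/2) - 9*2**s*(2*s - 1)*(-2*s + (s - 1)**2 + 3)*uppergamma(s - 1, 1) + 9*2**s*(2*s - 1) + 4*3**s*(1 - 2*s) + 3**s*(s - 1)*(2*s - 1)*(-4*log(2) + 4*log(3)) + 3**s*(2*s - 1)*(-4*log(3) + 4*log(2)) + 18*sqrt(2)*(-2*s + (s - 1)**2 + 3))/(9*(2*s - 1)*(-2*s + (s - 1)**2 + 3))
  Re(s) > 1/2

remove the common scale on t first: 1/sqrt(t) on [0, 1/2); exp(-t)/t on [1/2, 1); log(t)/t**2 on [1, 3/2)
the shared t-power comes off first: sqrt(t) on [0, 1/2); exp(-t) on [1/2, 1); log(t)/t on [1, 3/2)
decompose at 1, 2; ℳ[f](s) sums the 3 pieces' integrals
segment [0, 1) carries sqrt(2)/sqrt(t); integrate it
segment [1, 2) carries 2*exp(-t/2)/t; integrate it
∫ over [2, 3) of 4*log(t/2)/t**2·t^(s-1) joins the sum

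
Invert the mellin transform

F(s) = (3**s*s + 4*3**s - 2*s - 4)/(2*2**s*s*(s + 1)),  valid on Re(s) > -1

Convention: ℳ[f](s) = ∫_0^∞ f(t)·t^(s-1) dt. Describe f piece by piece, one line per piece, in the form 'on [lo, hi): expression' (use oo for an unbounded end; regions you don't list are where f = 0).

on [0, 1/2): t
on [1/2, 3/2): 2 - t

treat the 2 regions marked off by 1/2 separately and sum
piece [0, 1/2): integrate t against the kernel
[1/2, 3/2) adds the kernel integral of (2 - t)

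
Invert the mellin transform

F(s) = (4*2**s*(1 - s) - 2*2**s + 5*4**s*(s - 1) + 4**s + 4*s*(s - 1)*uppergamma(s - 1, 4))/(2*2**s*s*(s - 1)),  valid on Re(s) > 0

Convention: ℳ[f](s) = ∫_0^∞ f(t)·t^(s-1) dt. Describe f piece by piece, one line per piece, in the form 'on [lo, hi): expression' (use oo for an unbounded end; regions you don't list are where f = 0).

on [0, 1): 1
on [1, 2): (2*t + 1)/t
on [2, oo): exp(-2*t)/t

the shared t-power comes off first: t on [0, 1); 2*t + 1 on [1, 2); exp(-2*t) on [2, ∞)
linearity at 1, 2 turns ℳ[f](s) into 3 summed integrals
piece [0, 1): integrate 1 against the kernel
for t in [1, 2): the term is ∫ (2*t + 1)/t·t^(s-1)
over [2, ∞), the kernel integral of exp(-2*t)/t enters the sum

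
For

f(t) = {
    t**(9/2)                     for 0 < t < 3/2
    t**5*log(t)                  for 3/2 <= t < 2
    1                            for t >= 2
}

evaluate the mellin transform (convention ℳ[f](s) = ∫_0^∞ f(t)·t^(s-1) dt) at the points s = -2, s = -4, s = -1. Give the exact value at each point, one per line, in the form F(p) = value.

F(-2) = -9*log(3)/8 - 7/18 + 9*sqrt(6)/20 + 91*log(2)/24
F(-4) = -31/64 + log(8*sqrt(6)/9) + sqrt(6)
F(-1) = -81*log(3)/64 - 47/256 + 27*sqrt(6)/56 + 337*log(2)/64

the shared t-power comes off first: t**(5/2) on [0, 3/2); t**3*log(t) on [3/2, 2); t**(-2) on [2, ∞)
undo the shared t-power: sqrt(t) on [0, 3/2); t*log(t) on [3/2, 2); t**(-4) on [2, ∞)
treat the 3 regions marked off by 3/2, 2 separately and sum
on [0, 3/2) integrate f = t**(9/2) against the kernel
between 3/2 and 2 the integrand is t**5*log(t)·t^(s-1)
segment 2 to ∞ holds 1; add its integral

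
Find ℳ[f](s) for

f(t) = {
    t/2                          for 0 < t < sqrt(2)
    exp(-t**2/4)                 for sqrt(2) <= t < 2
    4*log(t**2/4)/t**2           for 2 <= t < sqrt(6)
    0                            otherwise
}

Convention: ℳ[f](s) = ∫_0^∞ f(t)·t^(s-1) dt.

the common scale on t comes off first: t on [0, sqrt(2)/2); exp(-t**2) on [sqrt(2)/2, 1); log(t**2)/t**2 on [1, sqrt(6)/2)
strip the power substitution: sqrt(t) on [0, 1/2); exp(-t) on [1/2, 1); log(t)/t on [1, 3/2)
summing 3 kernel integrals split by sqrt(2), 2 yields ℳ[f](s)
on [0, sqrt(2)) integrate f = t/2 against the kernel
∫ over [sqrt(2), 2) of exp(-t**2/4)·t^(s-1) joins the sum
on [2, sqrt(6)): add ∫ 4*log(t**2/4)/t**2·t^(s-1) dt

2**(s/2)*(3*2**(s/2)*(s + 1)*(s**2 - 4*s + 4)*uppergamma(s/2, 1/2) - 3*2**(s/2)*(s + 1)*(s**2 - 4*s + 4)*uppergamma(s/2, 1) + 12*2**(s/2)*(s + 1) + 3**(s/2)*s*(s + 1)*(-4*log(2) + 4*log(3)) - 8*3**(s/2)*(s + 1) + 3**(s/2)*(s + 1)*(-8*log(3) + 8*log(2)) + 3*sqrt(2)*(s**2 - 4*s + 4))/(6*(s + 1)*(s**2 - 4*s + 4))
  Re(s) > -1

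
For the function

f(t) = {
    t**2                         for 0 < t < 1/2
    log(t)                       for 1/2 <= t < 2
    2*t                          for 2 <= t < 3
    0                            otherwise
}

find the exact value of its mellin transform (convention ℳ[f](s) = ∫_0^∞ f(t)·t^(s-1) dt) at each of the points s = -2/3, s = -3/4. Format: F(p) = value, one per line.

F(-2/3) = 3*2**(2/3)*(-19*2**(2/3) - log(2**(2*2**(2/3) + 8)) + 13 + 16*6**(1/3))/16
F(-3/4) = 2**(3/4)*(-200*sqrt(2) - log(2**(15*sqrt(2) + 60)) + 89 + 180*6**(1/4))/45

slice at 1/2, 2, transform all 3 pieces, and sum them
for t in [0, 1/2): the term is ∫ t**2·t^(s-1)
on [1/2, 2): add ∫ log(t)·t^(s-1) dt
piece [2, 3): integrate 2*t against the kernel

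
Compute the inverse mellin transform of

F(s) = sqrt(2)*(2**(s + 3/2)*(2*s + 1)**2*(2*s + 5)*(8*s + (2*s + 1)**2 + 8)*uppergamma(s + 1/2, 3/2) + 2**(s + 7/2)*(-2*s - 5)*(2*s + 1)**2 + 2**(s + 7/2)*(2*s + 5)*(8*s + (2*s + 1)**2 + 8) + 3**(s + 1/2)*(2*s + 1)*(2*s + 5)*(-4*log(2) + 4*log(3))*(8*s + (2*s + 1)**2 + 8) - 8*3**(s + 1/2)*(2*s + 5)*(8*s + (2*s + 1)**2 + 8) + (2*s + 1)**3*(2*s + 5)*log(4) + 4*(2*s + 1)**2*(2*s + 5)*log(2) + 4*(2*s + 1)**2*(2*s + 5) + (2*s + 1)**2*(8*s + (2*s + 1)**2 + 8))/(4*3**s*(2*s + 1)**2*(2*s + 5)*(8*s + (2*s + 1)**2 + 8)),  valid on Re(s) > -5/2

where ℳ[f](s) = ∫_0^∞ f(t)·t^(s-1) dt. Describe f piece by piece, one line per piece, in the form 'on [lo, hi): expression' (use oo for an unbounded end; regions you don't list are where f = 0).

back out the common scale on t: t**(5/2) on [0, 1/2); t**(3/2)*log(t) on [1/2, 1); sqrt(t)*log(t) on [1, 3/2); …
the shared t-power comes off first: t**2 on [0, 1/2); t*log(t) on [1/2, 1); log(t) on [1, 3/2); …
slice at 1/3, 2/3, 1, transform all 4 pieces, and sum them
for t in [0, 1/3): the term is ∫ 9*sqrt(6)*t**(5/2)/8·t^(s-1)
∫ 3*sqrt(6)*t**(3/2)*log(3*t/2)/4·t^(s-1) over [1/3, 2/3)
∫ sqrt(6)*sqrt(t)*log(3*t/2)/2·t^(s-1) over [2/3, 1)
∫ over [1, ∞) of sqrt(6)*sqrt(t)*exp(-3*t/2)/2·t^(s-1) joins the sum

on [0, 1/3): 9*sqrt(6)*t**(5/2)/8
on [1/3, 2/3): 3*sqrt(6)*t**(3/2)*log(3*t/2)/4
on [2/3, 1): sqrt(6)*sqrt(t)*log(3*t/2)/2
on [1, oo): sqrt(6)*sqrt(t)*exp(-3*t/2)/2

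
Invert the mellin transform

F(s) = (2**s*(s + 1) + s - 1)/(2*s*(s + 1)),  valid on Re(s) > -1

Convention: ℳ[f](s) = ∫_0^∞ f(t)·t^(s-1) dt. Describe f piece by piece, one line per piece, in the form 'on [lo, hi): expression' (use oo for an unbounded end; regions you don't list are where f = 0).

on [0, 1): t
on [1, 2): 1/2

along the cuts 1, ℳ[f](s) splits into 2 integrals
the [0, 1) slice contributes ∫ t·t^(s-1) dt
the [1, 2) slice contributes ∫ 1/2·t^(s-1) dt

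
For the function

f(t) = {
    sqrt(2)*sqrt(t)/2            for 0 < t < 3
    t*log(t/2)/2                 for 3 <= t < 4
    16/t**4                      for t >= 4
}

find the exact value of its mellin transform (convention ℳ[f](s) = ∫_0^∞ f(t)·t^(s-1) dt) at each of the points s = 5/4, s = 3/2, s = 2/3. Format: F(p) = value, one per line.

F(5/4) = -1327*sqrt(2)/891 + 8*3**(1/4)/9 + log(2**(2*3**(1/4) + 32*sqrt(2)/9)/3**(2*3**(1/4))) + 6*sqrt(2)*3**(3/4)/7
F(3/2) = -9*sqrt(3)*log(3)/5 - 59/25 + 18*sqrt(3)/25 + 9*sqrt(3)*log(2)/5 + 9*sqrt(2)/4 + 32*log(2)/5
F(2/3) = -9*3**(2/3)*log(3)/10 - 561*2**(1/3)/400 + 27*3**(2/3)/50 + 9*3**(2/3)*log(2)/10 + 12*2**(1/3)*log(2)/5 + 9*sqrt(2)*3**(1/6)/7

undo the common scale on t: sqrt(t) on [0, 3/2); t*log(t) on [3/2, 2); t**(-4) on [2, ∞)
split f at 3, 4: ℳ[f](s) collects 3 kernel integrals
on [0, 3) integrate f = sqrt(2)*sqrt(t)/2 against the kernel
∫ t*log(t/2)/2·t^(s-1) over [3, 4)
[4, ∞) adds the kernel integral of 16/t**4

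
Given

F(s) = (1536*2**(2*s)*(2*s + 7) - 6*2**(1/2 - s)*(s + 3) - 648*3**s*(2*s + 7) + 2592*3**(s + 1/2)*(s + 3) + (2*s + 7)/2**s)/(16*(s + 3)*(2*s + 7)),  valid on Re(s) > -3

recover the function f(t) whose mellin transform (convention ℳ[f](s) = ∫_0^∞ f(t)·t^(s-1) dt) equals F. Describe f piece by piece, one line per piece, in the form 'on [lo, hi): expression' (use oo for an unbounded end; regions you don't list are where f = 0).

breakpoints 1/2, 3: one integral from each of the 3 segments
between 0 and 1/2 the integrand is t**3/2·t^(s-1)
piece [1/2, 3): integrate 3*t**(7/2) against the kernel
for t in [3, 4): the term is ∫ 3*t**3/2·t^(s-1)

on [0, 1/2): t**3/2
on [1/2, 3): 3*t**(7/2)
on [3, 4): 3*t**3/2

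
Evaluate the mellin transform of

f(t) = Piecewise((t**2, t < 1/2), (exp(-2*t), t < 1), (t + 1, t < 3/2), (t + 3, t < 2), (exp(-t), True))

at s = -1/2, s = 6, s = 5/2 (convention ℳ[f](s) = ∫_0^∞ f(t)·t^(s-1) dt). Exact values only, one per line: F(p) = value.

F(-1/2) = sqrt(2)*(3*sqrt(2)*(-2 - 2*sqrt(pi)*exp(2)*erfc(sqrt(2)) + sqrt(2)) + 12*E + (-5 - 12*sqrt(pi)*erfc(1) + 12*sqrt(pi)*erfc(sqrt(2)) + 8*sqrt(3))*exp(2))*exp(-2)/6
F(6) = (219072*E + 1986101*exp(2) + 36916992)*exp(-2)/43008
F(5/2) = sqrt(2)*(3150*E + 630*sqrt(2)*(-7 + 6*sqrt(pi)*exp(2)*erfc(sqrt(2)) + 28*sqrt(2)) + (-9072*sqrt(3) - 3456*sqrt(2) - 945*sqrt(pi)*erfc(sqrt(2)) + 945*sqrt(pi)*erfc(1) + 71494)*exp(2))*exp(-2)/10080

cuts at 1/2, 1, 3/2, 2: linearity sums the 5 kernel integrals
∫ t**2·t^(s-1) over [0, 1/2)
∫ over [1/2, 1) of exp(-2*t)·t^(s-1) joins the sum
over [1, 3/2), the kernel integral of (t + 1) enters the sum
over [3/2, 2), the kernel integral of (t + 3) enters the sum
[2, ∞) adds the kernel integral of exp(-t)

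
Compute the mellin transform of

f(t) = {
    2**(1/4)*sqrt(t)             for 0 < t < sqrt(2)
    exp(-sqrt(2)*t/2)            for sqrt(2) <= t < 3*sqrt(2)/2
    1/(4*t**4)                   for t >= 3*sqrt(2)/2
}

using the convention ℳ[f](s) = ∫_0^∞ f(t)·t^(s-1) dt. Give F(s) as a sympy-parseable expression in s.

(sqrt(2)/2)**s*(2**s*(s - 4)*(2*s + 1)*uppergamma(s, 1) - 2**s*(s - 4)*(2*s + 1)*uppergamma(s, 3/2) + 2*2**(s + 1/2)*(s - 4) - 3**s*(2*s + 1)/81)/((s - 4)*(2*s + 1))
  -1/2 < Re(s) < 4

invert the power substitution to get 2**(1/4)*t**(1/4) on [0, 2); exp(-sqrt(2)*sqrt(t)/2) on [2, 9/2); 1/(4*t**2) on [9/2, ∞)
the common scale on t comes off first: t**(1/4) on [0, 4); exp(-sqrt(t)/2) on [4, 9); t**(-2) on [9, ∞)
strip the power substitution: sqrt(t) on [0, 2); exp(-t/2) on [2, 3); t**(-4) on [3, ∞)
treat the 3 regions marked off by sqrt(2), 3*sqrt(2)/2 separately and sum
between 0 and sqrt(2) the integrand is 2**(1/4)*sqrt(t)·t^(s-1)
∫ exp(-sqrt(2)*t/2)·t^(s-1) over [sqrt(2), 3*sqrt(2)/2)
for t in [3*sqrt(2)/2, ∞): the term is ∫ 1/(4*t**4)·t^(s-1)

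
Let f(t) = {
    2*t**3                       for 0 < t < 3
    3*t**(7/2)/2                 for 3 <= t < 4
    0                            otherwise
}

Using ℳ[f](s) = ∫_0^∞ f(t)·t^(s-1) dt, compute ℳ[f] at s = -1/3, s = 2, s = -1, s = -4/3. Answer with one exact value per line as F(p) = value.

treat the 2 regions marked off by 3 separately and sum
∫ 2*t**3·t^(s-1) over [0, 3)
∫ over [3, 4) of 3*t**(7/2)/2·t^(s-1) joins the sum

F(-1/3) = -243*3**(1/6)/19 + 27*3**(2/3)/4 + 576*2**(1/3)/19
F(2) = 36066/55 - 729*sqrt(3)/11
F(-1) = 141/5 - 27*sqrt(3)/5
F(-4/3) = -81*3**(1/6)/13 + 18*3**(2/3)/5 + 144*2**(1/3)/13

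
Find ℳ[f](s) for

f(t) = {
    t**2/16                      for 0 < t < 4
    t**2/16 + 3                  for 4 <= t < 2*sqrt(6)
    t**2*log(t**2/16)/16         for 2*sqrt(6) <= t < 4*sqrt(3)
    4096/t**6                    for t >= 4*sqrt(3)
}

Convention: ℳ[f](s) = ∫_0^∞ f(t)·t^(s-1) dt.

2**(3*s/2)*(-81*2**(s/2)*s*(s/2 - 3)*(s**2/4 + s + 1) - 162*2**(s/2)*(s/2 - 3)*(s**2/4 + s + 1) - 81*3**(s/2)*s**2*(s/2 - 3)*(s/2 + 1)*log(3)/4 + 81*3**(s/2)*s**2*(s/2 - 3)*(s/2 + 1)*log(2)/4 - 81*3**(s/2)*s*(s/2 - 3)*(s/2 + 1)*log(3)/2 + 81*3**(s/2)*s*(s/2 - 3)*(s/2 + 1)*log(2)/2 + 81*3**(s/2)*s*(s/2 - 3)*(s/2 + 1)/2 + 243*3**(s/2)*s*(s/2 - 3)*(s**2/4 + s + 1)/2 + 162*3**(s/2)*(s/2 - 3)*(s**2/4 + s + 1) + 81*6**(s/2)*s**2*(s/2 - 3)*(s/2 + 1)*log(3)/2 - 81*6**(s/2)*s*(s/2 - 3)*(s/2 + 1) + 81*6**(s/2)*s*(s/2 - 3)*(s/2 + 1)*log(3) - 6**(s/2)*s*(s/2 + 1)*(s**2/4 + s + 1))/(54*s*(s/2 - 3)*(s/2 + 1)*(s**2/4 + s + 1))
  -2 < Re(s) < 6

peel off the common scale on t: t**2/4 on [0, 2); t**2/4 + 3 on [2, sqrt(6)); t**2*log(t**2/4)/4 on [sqrt(6), 2*sqrt(3)); …
the common scale on t comes off first: t**2 on [0, 1); t**2 + 3 on [1, sqrt(6)/2); t**2*log(t**2) on [sqrt(6)/2, sqrt(3)); …
peel off the power substitution: t on [0, 1); t + 3 on [1, 3/2); t*log(t) on [3/2, 3); …
cuts at 4, 2*sqrt(6), 4*sqrt(3): linearity sums the 4 kernel integrals
∫ over [0, 4) of t**2/16·t^(s-1) joins the sum
segment 4 to 2*sqrt(6) holds (t**2/16 + 3); add its integral
the [2*sqrt(6), 4*sqrt(3)) slice contributes ∫ t**2*log(t**2/16)/16·t^(s-1) dt
segment 4*sqrt(3) to ∞ holds 4096/t**6; add its integral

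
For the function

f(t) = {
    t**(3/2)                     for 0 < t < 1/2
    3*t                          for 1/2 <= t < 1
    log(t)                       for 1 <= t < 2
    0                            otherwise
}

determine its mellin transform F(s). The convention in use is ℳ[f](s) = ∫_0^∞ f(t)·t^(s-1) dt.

(-2*2**(2*s)*(s + 1)*(2*s + 3) + 6*2**s*s**2*(2*s + 3) + 2*2**s*(s + 1)*(2*s + 3) + 4**s*s*(s + 1)*(2*s + 3)*log(4) + sqrt(2)*s**2*(s + 1) - 3*s**2*(2*s + 3))/(2*2**s*s**2*(s + 1)*(2*s + 3))
  Re(s) > -3/2

linearity at 1/2, 1 turns ℳ[f](s) into 3 summed integrals
piece [0, 1/2): integrate t**(3/2) against the kernel
∫ over [1/2, 1) of 3*t·t^(s-1) joins the sum
on [1, 2): add ∫ log(t)·t^(s-1) dt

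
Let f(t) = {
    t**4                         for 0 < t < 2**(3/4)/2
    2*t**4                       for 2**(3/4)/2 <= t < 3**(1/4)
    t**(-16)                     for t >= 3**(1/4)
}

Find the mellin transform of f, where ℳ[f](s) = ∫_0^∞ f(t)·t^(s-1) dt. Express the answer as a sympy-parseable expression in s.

reversing the power substitution: t**2 on [0, sqrt(2)/2); 2*t**2 on [sqrt(2)/2, sqrt(3)); t**(-8) on [sqrt(3), ∞)
reversing the power substitution: t on [0, 1/2); 2*t on [1/2, 3); t**(-4) on [3, ∞)
decompose at 2**(3/4)/2, 3**(1/4); ℳ[f](s) sums the 3 pieces' integrals
on [0, 2**(3/4)/2) integrate f = t**4 against the kernel
piece [2**(3/4)/2, 3**(1/4)): integrate 2*t**4 against the kernel
on [3**(1/4), ∞): add ∫ t**(-16)·t^(s-1) dt

(970*6**(s/4)*s - 15560*6**(s/4) - 81*s + 1296)/(162*2**(s/4)*(s**2 - 12*s - 64))
  -4 < Re(s) < 16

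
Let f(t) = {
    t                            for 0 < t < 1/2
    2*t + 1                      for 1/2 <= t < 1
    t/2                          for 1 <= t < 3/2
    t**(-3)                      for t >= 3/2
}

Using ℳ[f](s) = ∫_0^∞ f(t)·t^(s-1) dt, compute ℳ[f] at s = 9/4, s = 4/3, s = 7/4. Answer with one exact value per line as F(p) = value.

f breaks at 1/2, 1, 3/2 into 4 integrals to sum
segment 0 to 1/2 holds t; add its integral
segment [1/2, 1) carries (2*t + 1); integrate it
on [1, 3/2): add ∫ t/2·t^(s-1) dt
on [3/2, ∞): add ∫ t**(-3)·t^(s-1) dt

F(9/4) = 2**(3/4)*(-70 + 424*2**(1/4) + 659*3**(1/4))/936
F(4/3) = 2**(2/3)*(-405 + 629*3**(1/3) + 1170*2**(1/3))/1680
F(7/4) = 2**(1/4)*(-2610 + 5299*3**(3/4) + 7740*2**(3/4))/13860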